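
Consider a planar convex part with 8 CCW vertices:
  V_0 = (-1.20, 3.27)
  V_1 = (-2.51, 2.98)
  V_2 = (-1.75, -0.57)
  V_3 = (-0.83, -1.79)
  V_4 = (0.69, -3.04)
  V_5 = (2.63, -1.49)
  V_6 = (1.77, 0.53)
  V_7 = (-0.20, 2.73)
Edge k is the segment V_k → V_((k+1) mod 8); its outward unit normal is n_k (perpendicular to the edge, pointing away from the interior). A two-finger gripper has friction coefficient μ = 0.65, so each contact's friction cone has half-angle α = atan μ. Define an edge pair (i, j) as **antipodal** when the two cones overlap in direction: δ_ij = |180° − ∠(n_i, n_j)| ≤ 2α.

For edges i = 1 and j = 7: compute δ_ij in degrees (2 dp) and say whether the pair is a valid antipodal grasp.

δ = 49.55°, valid

α = atan 0.65 = 33.02°;  2α = 66.05°
edge 1: e_1 = (+0.76, -3.55);  n_1 = (-0.9778, -0.2093)
edge 7: e_7 = (-1.00, +0.54);  n_7 = (+0.4751, +0.8799)
∠(n_1, n_7) = 130.45°
δ = |180° − 130.45°| = 49.55°
49.55° ≤ 2α = 66.05°  →  valid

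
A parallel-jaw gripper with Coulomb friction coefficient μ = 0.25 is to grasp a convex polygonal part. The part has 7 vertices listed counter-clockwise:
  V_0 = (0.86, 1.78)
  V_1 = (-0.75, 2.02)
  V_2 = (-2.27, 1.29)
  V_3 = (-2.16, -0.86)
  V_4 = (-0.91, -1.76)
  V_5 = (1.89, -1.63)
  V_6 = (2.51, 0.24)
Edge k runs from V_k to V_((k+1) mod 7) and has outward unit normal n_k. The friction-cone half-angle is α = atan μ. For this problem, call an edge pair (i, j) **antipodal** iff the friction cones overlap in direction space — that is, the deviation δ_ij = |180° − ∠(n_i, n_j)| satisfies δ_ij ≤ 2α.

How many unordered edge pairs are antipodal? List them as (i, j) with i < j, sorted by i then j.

count = 5; pairs: (0,3), (0,4), (1,4), (2,5), (3,6)

α = atan 0.25 = 14.04°;  2α = 28.07°
n_0 = (+0.1474, +0.9891)
n_1 = (-0.4329, +0.9014)
n_2 = (-0.9987, -0.0511)
n_3 = (-0.5843, -0.8115)
n_4 = (+0.0464, -0.9989)
n_5 = (+0.9492, -0.3147)
n_6 = (+0.6823, +0.7311)
  (0,1): δ = 145.87°  ·
  (0,2): δ = 78.59°  ·
  (0,3): δ = 27.28°  ✓
  (0,4): δ = 11.14°  ✓
  (0,5): δ = 80.14°  ·
  (0,6): δ = 145.45°  ·
  (1,2): δ = 112.72°  ·
  (1,3): δ = 61.41°  ·
  (1,4): δ = 23.00°  ✓
  (1,5): δ = 46.00°  ·
  (1,6): δ = 111.32°  ·
  (2,3): δ = 128.68°  ·
  (2,4): δ = 90.27°  ·
  (2,5): δ = 21.27°  ✓
  (2,6): δ = 44.05°  ·
  (3,4): δ = 141.59°  ·
  (3,5): δ = 72.59°  ·
  (3,6): δ = 7.27°  ✓
  (4,5): δ = 111.00°  ·
  (4,6): δ = 45.68°  ·
  (5,6): δ = 114.68°  ·
antipodal pairs: 5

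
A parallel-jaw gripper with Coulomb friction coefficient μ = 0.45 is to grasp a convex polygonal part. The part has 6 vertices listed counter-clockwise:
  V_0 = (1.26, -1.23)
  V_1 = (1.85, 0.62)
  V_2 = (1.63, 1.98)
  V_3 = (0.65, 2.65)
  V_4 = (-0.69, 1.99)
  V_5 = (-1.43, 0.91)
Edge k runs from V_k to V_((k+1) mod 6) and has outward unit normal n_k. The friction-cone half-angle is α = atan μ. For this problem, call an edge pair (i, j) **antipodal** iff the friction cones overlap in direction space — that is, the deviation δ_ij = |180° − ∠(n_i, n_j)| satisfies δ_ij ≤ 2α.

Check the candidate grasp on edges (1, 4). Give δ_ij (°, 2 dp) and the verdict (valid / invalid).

δ = 43.61°, valid

α = atan 0.45 = 24.23°;  2α = 48.46°
edge 1: e_1 = (-0.22, +1.36);  n_1 = (+0.9872, +0.1597)
edge 4: e_4 = (-0.74, -1.08);  n_4 = (-0.8249, +0.5652)
∠(n_1, n_4) = 136.39°
δ = |180° − 136.39°| = 43.61°
43.61° ≤ 2α = 48.46°  →  valid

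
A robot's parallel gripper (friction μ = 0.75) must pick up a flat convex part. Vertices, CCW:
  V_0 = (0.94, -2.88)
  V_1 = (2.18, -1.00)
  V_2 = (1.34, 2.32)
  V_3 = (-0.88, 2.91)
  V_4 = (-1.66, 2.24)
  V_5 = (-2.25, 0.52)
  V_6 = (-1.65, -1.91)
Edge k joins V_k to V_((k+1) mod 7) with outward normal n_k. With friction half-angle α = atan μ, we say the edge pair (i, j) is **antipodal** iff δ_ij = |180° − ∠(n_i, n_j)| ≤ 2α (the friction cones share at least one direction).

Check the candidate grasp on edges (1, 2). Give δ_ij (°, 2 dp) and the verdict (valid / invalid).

α = atan 0.75 = 36.87°;  2α = 73.74°
edge 1: e_1 = (-0.84, +3.32);  n_1 = (+0.9695, +0.2453)
edge 2: e_2 = (-2.22, +0.59);  n_2 = (+0.2568, +0.9665)
∠(n_1, n_2) = 60.92°
δ = |180° − 60.92°| = 119.08°
119.08° > 2α = 73.74°  →  invalid

δ = 119.08°, invalid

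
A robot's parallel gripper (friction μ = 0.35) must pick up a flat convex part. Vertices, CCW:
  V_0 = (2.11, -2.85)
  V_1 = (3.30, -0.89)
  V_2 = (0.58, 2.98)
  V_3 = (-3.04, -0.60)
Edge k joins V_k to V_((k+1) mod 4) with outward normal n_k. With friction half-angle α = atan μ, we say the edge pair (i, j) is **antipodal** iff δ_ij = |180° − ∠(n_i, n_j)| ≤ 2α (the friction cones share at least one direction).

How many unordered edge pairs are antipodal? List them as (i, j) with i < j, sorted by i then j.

α = atan 0.35 = 19.29°;  2α = 38.58°
n_0 = (+0.8548, -0.5190)
n_1 = (+0.8181, +0.5750)
n_2 = (-0.7032, +0.7110)
n_3 = (-0.4004, -0.9164)
  (0,1): δ = 113.64°  ·
  (0,2): δ = 14.05°  ✓
  (0,3): δ = 97.66°  ·
  (1,2): δ = 80.42°  ·
  (1,3): δ = 31.30°  ✓
  (2,3): δ = 68.28°  ·
antipodal pairs: 2

count = 2; pairs: (0,2), (1,3)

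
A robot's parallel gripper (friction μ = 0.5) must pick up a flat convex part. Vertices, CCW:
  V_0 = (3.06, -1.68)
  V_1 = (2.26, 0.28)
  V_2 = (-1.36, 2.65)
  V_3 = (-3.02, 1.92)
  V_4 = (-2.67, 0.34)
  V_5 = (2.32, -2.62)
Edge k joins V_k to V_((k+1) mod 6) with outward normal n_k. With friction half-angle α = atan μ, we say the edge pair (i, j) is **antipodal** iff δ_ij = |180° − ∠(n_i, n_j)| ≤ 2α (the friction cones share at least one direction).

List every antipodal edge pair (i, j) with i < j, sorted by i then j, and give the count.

count = 6; pairs: (0,3), (0,4), (1,3), (1,4), (2,5), (3,5)

α = atan 0.5 = 26.57°;  2α = 53.13°
n_0 = (+0.9258, +0.3779)
n_1 = (+0.5477, +0.8366)
n_2 = (-0.4026, +0.9154)
n_3 = (-0.9763, -0.2163)
n_4 = (-0.5102, -0.8601)
n_5 = (+0.7857, -0.6186)
  (0,1): δ = 145.42°  ·
  (0,2): δ = 88.47°  ·
  (0,3): δ = 9.71°  ✓
  (0,4): δ = 37.12°  ✓
  (0,5): δ = 119.59°  ·
  (1,2): δ = 123.05°  ·
  (1,3): δ = 44.30°  ✓
  (1,4): δ = 2.54°  ✓
  (1,5): δ = 85.00°  ·
  (2,3): δ = 101.25°  ·
  (2,4): δ = 54.41°  ·
  (2,5): δ = 28.05°  ✓
  (3,4): δ = 133.17°  ·
  (3,5): δ = 50.70°  ✓
  (4,5): δ = 97.54°  ·
antipodal pairs: 6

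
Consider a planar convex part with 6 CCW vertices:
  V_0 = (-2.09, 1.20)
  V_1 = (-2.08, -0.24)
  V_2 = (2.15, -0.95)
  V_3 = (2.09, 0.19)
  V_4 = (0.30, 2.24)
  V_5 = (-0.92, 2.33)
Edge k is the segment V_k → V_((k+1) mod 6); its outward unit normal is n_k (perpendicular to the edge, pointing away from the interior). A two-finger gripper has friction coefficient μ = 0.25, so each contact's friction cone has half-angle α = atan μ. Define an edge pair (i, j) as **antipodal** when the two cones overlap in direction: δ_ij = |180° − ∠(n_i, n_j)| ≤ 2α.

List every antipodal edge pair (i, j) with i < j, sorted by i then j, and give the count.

count = 2; pairs: (0,2), (1,4)

α = atan 0.25 = 14.04°;  2α = 28.07°
n_0 = (-1.0000, -0.0069)
n_1 = (-0.1655, -0.9862)
n_2 = (+0.9986, +0.0526)
n_3 = (+0.7533, +0.6577)
n_4 = (+0.0736, +0.9973)
n_5 = (-0.6947, +0.7193)
  (0,1): δ = 99.93°  ·
  (0,2): δ = 2.61°  ✓
  (0,3): δ = 40.73°  ·
  (0,4): δ = 85.38°  ·
  (0,5): δ = 133.61°  ·
  (1,2): δ = 77.46°  ·
  (1,3): δ = 39.35°  ·
  (1,4): δ = 5.31°  ✓
  (1,5): δ = 53.53°  ·
  (2,3): δ = 141.89°  ·
  (2,4): δ = 97.23°  ·
  (2,5): δ = 49.01°  ·
  (3,4): δ = 135.35°  ·
  (3,5): δ = 87.12°  ·
  (4,5): δ = 131.78°  ·
antipodal pairs: 2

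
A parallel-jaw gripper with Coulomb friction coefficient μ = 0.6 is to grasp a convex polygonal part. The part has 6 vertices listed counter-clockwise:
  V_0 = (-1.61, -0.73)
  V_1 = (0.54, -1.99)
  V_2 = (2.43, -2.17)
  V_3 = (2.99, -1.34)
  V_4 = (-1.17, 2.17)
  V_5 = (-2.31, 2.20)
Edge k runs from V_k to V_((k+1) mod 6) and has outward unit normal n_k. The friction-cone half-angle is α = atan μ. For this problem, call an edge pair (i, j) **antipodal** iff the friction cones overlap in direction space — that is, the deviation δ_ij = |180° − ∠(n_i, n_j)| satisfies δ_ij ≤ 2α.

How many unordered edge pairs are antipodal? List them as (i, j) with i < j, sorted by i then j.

α = atan 0.6 = 30.96°;  2α = 61.93°
n_0 = (-0.5056, -0.8628)
n_1 = (-0.0948, -0.9955)
n_2 = (+0.8290, -0.5593)
n_3 = (+0.6449, +0.7643)
n_4 = (+0.0263, +0.9997)
n_5 = (-0.9726, -0.2324)
  (0,1): δ = 155.07°  ·
  (0,2): δ = 93.64°  ·
  (0,3): δ = 9.78°  ✓
  (0,4): δ = 28.86°  ✓
  (0,5): δ = 133.81°  ·
  (1,2): δ = 118.57°  ·
  (1,3): δ = 34.72°  ✓
  (1,4): δ = 3.93°  ✓
  (1,5): δ = 108.88°  ·
  (2,3): δ = 96.15°  ·
  (2,4): δ = 57.50°  ✓
  (2,5): δ = 47.44°  ✓
  (3,4): δ = 141.35°  ·
  (3,5): δ = 36.41°  ✓
  (4,5): δ = 75.06°  ·
antipodal pairs: 7

count = 7; pairs: (0,3), (0,4), (1,3), (1,4), (2,4), (2,5), (3,5)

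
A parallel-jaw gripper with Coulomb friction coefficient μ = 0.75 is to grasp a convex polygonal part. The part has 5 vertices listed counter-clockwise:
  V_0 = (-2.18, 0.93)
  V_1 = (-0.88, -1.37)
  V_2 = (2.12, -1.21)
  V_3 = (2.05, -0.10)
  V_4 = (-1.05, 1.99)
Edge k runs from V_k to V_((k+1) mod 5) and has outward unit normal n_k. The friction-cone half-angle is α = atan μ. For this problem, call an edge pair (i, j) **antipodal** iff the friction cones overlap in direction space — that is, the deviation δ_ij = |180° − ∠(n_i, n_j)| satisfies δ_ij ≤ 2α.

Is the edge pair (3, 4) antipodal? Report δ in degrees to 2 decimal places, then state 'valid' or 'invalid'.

α = atan 0.75 = 36.87°;  2α = 73.74°
edge 3: e_3 = (-3.10, +2.09);  n_3 = (+0.5590, +0.8292)
edge 4: e_4 = (-1.13, -1.06);  n_4 = (-0.6842, +0.7293)
∠(n_3, n_4) = 77.16°
δ = |180° − 77.16°| = 102.84°
102.84° > 2α = 73.74°  →  invalid

δ = 102.84°, invalid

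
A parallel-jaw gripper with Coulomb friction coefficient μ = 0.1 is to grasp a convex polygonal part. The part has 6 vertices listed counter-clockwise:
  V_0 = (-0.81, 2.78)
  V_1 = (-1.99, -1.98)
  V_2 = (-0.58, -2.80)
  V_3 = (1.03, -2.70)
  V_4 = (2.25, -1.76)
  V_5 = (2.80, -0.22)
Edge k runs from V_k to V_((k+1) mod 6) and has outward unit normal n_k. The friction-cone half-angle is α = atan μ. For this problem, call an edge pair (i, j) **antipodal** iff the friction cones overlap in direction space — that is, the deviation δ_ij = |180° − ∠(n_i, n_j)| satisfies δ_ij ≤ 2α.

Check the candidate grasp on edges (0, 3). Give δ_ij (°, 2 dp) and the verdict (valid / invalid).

δ = 38.46°, invalid

α = atan 0.1 = 5.71°;  2α = 11.42°
edge 0: e_0 = (-1.18, -4.76);  n_0 = (-0.9706, +0.2406)
edge 3: e_3 = (+1.22, +0.94);  n_3 = (+0.6103, -0.7921)
∠(n_0, n_3) = 141.54°
δ = |180° − 141.54°| = 38.46°
38.46° > 2α = 11.42°  →  invalid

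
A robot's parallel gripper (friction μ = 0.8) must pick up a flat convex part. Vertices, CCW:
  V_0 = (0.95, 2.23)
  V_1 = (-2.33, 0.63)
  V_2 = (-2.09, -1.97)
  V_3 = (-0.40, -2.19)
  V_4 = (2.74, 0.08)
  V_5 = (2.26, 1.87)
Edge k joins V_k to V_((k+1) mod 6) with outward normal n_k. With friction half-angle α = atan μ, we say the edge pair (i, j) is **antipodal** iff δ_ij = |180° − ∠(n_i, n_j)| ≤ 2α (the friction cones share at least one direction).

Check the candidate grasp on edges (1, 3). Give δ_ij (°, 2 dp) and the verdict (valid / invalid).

δ = 59.41°, valid

α = atan 0.8 = 38.66°;  2α = 77.32°
edge 1: e_1 = (+0.24, -2.60);  n_1 = (-0.9958, -0.0919)
edge 3: e_3 = (+3.14, +2.27);  n_3 = (+0.5859, -0.8104)
∠(n_1, n_3) = 120.59°
δ = |180° − 120.59°| = 59.41°
59.41° ≤ 2α = 77.32°  →  valid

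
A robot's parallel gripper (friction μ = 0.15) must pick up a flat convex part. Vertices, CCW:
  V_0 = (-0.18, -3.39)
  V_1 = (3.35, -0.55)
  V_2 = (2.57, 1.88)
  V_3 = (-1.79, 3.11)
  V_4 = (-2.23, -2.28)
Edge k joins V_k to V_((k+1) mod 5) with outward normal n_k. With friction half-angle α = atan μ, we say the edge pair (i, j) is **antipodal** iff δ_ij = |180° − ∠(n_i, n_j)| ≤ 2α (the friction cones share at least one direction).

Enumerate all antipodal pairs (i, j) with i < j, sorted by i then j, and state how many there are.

count = 1; pairs: (2,4)

α = atan 0.15 = 8.53°;  2α = 17.06°
n_0 = (+0.6268, -0.7791)
n_1 = (+0.9522, +0.3056)
n_2 = (+0.2715, +0.9624)
n_3 = (-0.9967, +0.0814)
n_4 = (-0.4761, -0.8794)
  (0,1): δ = 111.02°  ·
  (0,2): δ = 54.57°  ·
  (0,3): δ = 46.52°  ·
  (0,4): δ = 112.75°  ·
  (1,2): δ = 123.55°  ·
  (1,3): δ = 22.46°  ·
  (1,4): δ = 43.77°  ·
  (2,3): δ = 78.91°  ·
  (2,4): δ = 12.68°  ✓
  (3,4): δ = 113.77°  ·
antipodal pairs: 1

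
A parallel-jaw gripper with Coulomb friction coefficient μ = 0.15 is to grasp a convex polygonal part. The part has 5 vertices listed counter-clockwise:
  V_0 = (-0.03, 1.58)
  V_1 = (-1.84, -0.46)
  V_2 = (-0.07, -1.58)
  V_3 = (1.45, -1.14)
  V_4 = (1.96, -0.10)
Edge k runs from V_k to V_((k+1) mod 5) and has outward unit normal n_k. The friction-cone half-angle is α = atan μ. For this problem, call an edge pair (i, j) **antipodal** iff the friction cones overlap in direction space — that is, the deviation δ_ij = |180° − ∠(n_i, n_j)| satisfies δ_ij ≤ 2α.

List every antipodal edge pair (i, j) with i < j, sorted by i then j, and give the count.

α = atan 0.15 = 8.53°;  2α = 17.06°
n_0 = (-0.7480, +0.6637)
n_1 = (-0.5347, -0.8450)
n_2 = (+0.2781, -0.9606)
n_3 = (+0.8979, -0.4403)
n_4 = (+0.6451, +0.7641)
  (0,1): δ = 80.74°  ·
  (0,2): δ = 32.27°  ·
  (0,3): δ = 15.46°  ✓
  (0,4): δ = 91.41°  ·
  (1,2): δ = 131.53°  ·
  (1,3): δ = 83.80°  ·
  (1,4): δ = 7.85°  ✓
  (2,3): δ = 132.27°  ·
  (2,4): δ = 56.32°  ·
  (3,4): δ = 104.05°  ·
antipodal pairs: 2

count = 2; pairs: (0,3), (1,4)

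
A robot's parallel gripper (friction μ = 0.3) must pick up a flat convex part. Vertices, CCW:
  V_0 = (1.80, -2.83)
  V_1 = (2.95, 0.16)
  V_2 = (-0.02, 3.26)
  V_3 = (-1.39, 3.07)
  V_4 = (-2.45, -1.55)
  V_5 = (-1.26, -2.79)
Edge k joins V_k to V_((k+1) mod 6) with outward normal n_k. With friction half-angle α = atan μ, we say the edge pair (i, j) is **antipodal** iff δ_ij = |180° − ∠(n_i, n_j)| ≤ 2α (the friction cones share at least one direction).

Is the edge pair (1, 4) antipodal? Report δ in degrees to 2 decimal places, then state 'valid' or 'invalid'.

α = atan 0.3 = 16.70°;  2α = 33.40°
edge 1: e_1 = (-2.97, +3.10);  n_1 = (+0.7221, +0.6918)
edge 4: e_4 = (+1.19, -1.24);  n_4 = (-0.7215, -0.6924)
∠(n_1, n_4) = 179.95°
δ = |180° − 179.95°| = 0.05°
0.05° ≤ 2α = 33.40°  →  valid

δ = 0.05°, valid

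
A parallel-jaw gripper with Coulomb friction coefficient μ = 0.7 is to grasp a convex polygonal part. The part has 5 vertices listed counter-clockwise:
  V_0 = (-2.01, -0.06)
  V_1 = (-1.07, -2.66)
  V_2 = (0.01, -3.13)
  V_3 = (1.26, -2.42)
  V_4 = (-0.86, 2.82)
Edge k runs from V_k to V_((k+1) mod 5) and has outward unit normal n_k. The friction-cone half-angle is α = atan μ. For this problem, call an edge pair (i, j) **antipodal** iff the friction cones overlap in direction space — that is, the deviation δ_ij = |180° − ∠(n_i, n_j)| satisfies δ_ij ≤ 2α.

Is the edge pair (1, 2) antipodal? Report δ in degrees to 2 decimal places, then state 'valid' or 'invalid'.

δ = 126.89°, invalid

α = atan 0.7 = 34.99°;  2α = 69.98°
edge 1: e_1 = (+1.08, -0.47);  n_1 = (-0.3990, -0.9169)
edge 2: e_2 = (+1.25, +0.71);  n_2 = (+0.4939, -0.8695)
∠(n_1, n_2) = 53.11°
δ = |180° − 53.11°| = 126.89°
126.89° > 2α = 69.98°  →  invalid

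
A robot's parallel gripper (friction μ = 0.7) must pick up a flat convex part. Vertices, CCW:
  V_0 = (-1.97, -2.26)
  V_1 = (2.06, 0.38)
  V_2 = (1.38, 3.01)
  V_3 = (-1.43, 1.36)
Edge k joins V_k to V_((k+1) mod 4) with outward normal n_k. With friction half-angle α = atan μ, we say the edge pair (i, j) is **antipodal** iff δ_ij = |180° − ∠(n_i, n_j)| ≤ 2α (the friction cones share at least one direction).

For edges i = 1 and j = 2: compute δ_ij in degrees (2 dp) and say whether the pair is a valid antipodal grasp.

δ = 74.08°, invalid

α = atan 0.7 = 34.99°;  2α = 69.98°
edge 1: e_1 = (-0.68, +2.63);  n_1 = (+0.9682, +0.2503)
edge 2: e_2 = (-2.81, -1.65);  n_2 = (-0.5063, +0.8623)
∠(n_1, n_2) = 105.92°
δ = |180° − 105.92°| = 74.08°
74.08° > 2α = 69.98°  →  invalid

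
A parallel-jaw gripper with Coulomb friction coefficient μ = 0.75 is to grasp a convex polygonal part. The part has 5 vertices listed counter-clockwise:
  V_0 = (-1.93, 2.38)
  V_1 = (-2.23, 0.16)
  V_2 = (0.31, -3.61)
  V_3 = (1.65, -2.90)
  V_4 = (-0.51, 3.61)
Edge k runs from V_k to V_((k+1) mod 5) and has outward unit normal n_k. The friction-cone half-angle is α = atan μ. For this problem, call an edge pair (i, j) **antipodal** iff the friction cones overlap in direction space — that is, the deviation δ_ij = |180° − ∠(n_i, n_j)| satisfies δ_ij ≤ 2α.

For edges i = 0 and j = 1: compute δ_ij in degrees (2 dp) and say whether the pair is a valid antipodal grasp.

δ = 138.33°, invalid

α = atan 0.75 = 36.87°;  2α = 73.74°
edge 0: e_0 = (-0.30, -2.22);  n_0 = (-0.9910, +0.1339)
edge 1: e_1 = (+2.54, -3.77);  n_1 = (-0.8293, -0.5588)
∠(n_0, n_1) = 41.67°
δ = |180° − 41.67°| = 138.33°
138.33° > 2α = 73.74°  →  invalid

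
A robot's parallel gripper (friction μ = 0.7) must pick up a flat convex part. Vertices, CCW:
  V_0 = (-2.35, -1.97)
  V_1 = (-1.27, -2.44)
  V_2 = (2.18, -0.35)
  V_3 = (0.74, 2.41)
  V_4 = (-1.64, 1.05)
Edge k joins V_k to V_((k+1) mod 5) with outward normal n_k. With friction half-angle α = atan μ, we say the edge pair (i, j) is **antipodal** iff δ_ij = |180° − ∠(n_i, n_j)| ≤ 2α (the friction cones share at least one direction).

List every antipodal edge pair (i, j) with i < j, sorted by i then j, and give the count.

count = 5; pairs: (0,2), (0,3), (1,3), (1,4), (2,4)

α = atan 0.7 = 34.99°;  2α = 69.98°
n_0 = (-0.3990, -0.9169)
n_1 = (+0.5181, -0.8553)
n_2 = (+0.8866, +0.4626)
n_3 = (-0.4961, +0.8682)
n_4 = (-0.9735, +0.2289)
  (0,1): δ = 125.27°  ·
  (0,2): δ = 38.93°  ✓
  (0,3): δ = 53.26°  ✓
  (0,4): δ = 100.29°  ·
  (1,2): δ = 93.65°  ·
  (1,3): δ = 1.46°  ✓
  (1,4): δ = 45.56°  ✓
  (2,3): δ = 87.81°  ·
  (2,4): δ = 40.78°  ✓
  (3,4): δ = 132.97°  ·
antipodal pairs: 5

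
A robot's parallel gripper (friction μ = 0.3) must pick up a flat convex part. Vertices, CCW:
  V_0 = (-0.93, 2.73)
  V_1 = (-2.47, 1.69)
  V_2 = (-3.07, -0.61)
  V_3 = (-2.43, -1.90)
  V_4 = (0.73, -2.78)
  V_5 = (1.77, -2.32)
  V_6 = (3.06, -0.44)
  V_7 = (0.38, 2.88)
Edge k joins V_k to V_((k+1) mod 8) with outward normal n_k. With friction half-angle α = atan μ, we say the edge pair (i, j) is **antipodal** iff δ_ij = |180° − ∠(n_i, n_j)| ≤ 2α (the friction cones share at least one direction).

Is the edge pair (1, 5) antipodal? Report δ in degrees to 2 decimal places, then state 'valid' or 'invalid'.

δ = 19.84°, valid

α = atan 0.3 = 16.70°;  2α = 33.40°
edge 1: e_1 = (-0.60, -2.30);  n_1 = (-0.9676, +0.2524)
edge 5: e_5 = (+1.29, +1.88);  n_5 = (+0.8246, -0.5658)
∠(n_1, n_5) = 160.16°
δ = |180° − 160.16°| = 19.84°
19.84° ≤ 2α = 33.40°  →  valid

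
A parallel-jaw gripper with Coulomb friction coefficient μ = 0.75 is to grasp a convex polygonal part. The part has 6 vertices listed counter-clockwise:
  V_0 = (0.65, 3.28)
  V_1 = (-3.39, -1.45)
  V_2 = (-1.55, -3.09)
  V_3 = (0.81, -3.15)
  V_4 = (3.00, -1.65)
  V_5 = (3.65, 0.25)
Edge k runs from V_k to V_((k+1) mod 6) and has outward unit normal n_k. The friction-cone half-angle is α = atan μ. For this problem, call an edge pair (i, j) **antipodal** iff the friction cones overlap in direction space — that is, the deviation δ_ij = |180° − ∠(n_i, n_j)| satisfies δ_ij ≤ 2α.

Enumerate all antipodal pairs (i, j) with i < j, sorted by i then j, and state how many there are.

α = atan 0.75 = 36.87°;  2α = 73.74°
n_0 = (-0.7604, +0.6495)
n_1 = (-0.6654, -0.7465)
n_2 = (-0.0254, -0.9997)
n_3 = (+0.5651, -0.8250)
n_4 = (+0.9462, -0.3237)
n_5 = (+0.7106, +0.7036)
  (0,1): δ = 91.21°  ·
  (0,2): δ = 50.95°  ✓
  (0,3): δ = 15.09°  ✓
  (0,4): δ = 21.62°  ✓
  (0,5): δ = 85.22°  ·
  (1,2): δ = 139.75°  ·
  (1,3): δ = 103.88°  ·
  (1,4): δ = 67.18°  ✓
  (1,5): δ = 3.57°  ✓
  (2,3): δ = 144.14°  ·
  (2,4): δ = 107.43°  ·
  (2,5): δ = 43.83°  ✓
  (3,4): δ = 143.29°  ·
  (3,5): δ = 79.69°  ·
  (4,5): δ = 116.40°  ·
antipodal pairs: 6

count = 6; pairs: (0,2), (0,3), (0,4), (1,4), (1,5), (2,5)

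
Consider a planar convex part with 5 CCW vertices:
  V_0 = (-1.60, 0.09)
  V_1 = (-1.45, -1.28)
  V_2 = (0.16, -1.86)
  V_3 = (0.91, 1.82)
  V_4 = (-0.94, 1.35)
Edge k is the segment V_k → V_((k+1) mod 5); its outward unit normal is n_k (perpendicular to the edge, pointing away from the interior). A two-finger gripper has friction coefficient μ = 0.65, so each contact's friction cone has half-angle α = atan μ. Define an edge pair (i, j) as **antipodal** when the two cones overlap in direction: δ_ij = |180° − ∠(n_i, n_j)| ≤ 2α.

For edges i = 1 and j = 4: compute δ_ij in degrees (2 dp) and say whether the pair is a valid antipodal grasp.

δ = 82.17°, invalid

α = atan 0.65 = 33.02°;  2α = 66.05°
edge 1: e_1 = (+1.61, -0.58);  n_1 = (-0.3389, -0.9408)
edge 4: e_4 = (-0.66, -1.26);  n_4 = (-0.8858, +0.4640)
∠(n_1, n_4) = 97.83°
δ = |180° − 97.83°| = 82.17°
82.17° > 2α = 66.05°  →  invalid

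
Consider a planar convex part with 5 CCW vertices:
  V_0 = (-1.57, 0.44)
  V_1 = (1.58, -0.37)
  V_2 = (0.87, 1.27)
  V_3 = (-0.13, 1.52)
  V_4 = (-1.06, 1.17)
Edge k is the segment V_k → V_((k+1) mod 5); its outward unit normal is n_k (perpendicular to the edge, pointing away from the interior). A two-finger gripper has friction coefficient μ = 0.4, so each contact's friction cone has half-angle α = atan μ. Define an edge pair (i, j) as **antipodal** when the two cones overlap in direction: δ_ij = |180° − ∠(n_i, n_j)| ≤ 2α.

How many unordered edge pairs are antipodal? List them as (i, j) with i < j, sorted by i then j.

α = atan 0.4 = 21.80°;  2α = 43.60°
n_0 = (-0.2490, -0.9685)
n_1 = (+0.9177, +0.3973)
n_2 = (+0.2425, +0.9701)
n_3 = (-0.3522, +0.9359)
n_4 = (-0.8198, +0.5727)
  (0,1): δ = 52.17°  ·
  (0,2): δ = 0.38°  ✓
  (0,3): δ = 35.04°  ✓
  (0,4): δ = 69.48°  ·
  (1,2): δ = 127.45°  ·
  (1,3): δ = 92.79°  ·
  (1,4): δ = 58.35°  ·
  (2,3): δ = 145.34°  ·
  (2,4): δ = 110.90°  ·
  (3,4): δ = 145.56°  ·
antipodal pairs: 2

count = 2; pairs: (0,2), (0,3)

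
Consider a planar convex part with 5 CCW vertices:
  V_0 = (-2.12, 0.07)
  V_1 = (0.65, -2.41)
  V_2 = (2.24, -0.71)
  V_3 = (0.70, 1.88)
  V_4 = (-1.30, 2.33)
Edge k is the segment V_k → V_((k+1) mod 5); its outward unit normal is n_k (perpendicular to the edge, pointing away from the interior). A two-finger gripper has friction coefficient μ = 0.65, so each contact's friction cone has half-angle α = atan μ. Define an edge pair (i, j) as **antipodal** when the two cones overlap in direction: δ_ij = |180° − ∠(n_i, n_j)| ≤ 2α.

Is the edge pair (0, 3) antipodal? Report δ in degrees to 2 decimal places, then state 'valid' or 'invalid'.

α = atan 0.65 = 33.02°;  2α = 66.05°
edge 0: e_0 = (+2.77, -2.48);  n_0 = (-0.6670, -0.7450)
edge 3: e_3 = (-2.00, +0.45);  n_3 = (+0.2195, +0.9756)
∠(n_0, n_3) = 150.84°
δ = |180° − 150.84°| = 29.16°
29.16° ≤ 2α = 66.05°  →  valid

δ = 29.16°, valid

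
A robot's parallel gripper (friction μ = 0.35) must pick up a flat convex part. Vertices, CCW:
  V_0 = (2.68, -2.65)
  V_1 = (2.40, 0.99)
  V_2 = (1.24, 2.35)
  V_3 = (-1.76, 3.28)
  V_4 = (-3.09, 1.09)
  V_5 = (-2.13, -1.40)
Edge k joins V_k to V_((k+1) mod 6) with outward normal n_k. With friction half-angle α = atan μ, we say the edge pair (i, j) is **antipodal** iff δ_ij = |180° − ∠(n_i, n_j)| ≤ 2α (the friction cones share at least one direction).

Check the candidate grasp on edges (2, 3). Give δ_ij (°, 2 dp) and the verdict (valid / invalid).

δ = 104.05°, invalid

α = atan 0.35 = 19.29°;  2α = 38.58°
edge 2: e_2 = (-3.00, +0.93);  n_2 = (+0.2961, +0.9552)
edge 3: e_3 = (-1.33, -2.19);  n_3 = (-0.8547, +0.5191)
∠(n_2, n_3) = 75.95°
δ = |180° − 75.95°| = 104.05°
104.05° > 2α = 38.58°  →  invalid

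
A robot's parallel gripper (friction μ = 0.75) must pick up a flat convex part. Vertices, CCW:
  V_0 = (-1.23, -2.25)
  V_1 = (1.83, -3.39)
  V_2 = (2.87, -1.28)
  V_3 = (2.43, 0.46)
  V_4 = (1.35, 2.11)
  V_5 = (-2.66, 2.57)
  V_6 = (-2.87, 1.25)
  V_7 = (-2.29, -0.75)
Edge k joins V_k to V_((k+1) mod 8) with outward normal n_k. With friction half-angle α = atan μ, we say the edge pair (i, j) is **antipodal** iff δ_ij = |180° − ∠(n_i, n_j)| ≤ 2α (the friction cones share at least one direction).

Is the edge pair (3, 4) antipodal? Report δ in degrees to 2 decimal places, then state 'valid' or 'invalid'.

α = atan 0.75 = 36.87°;  2α = 73.74°
edge 3: e_3 = (-1.08, +1.65);  n_3 = (+0.8367, +0.5477)
edge 4: e_4 = (-4.01, +0.46);  n_4 = (+0.1140, +0.9935)
∠(n_3, n_4) = 50.25°
δ = |180° − 50.25°| = 129.75°
129.75° > 2α = 73.74°  →  invalid

δ = 129.75°, invalid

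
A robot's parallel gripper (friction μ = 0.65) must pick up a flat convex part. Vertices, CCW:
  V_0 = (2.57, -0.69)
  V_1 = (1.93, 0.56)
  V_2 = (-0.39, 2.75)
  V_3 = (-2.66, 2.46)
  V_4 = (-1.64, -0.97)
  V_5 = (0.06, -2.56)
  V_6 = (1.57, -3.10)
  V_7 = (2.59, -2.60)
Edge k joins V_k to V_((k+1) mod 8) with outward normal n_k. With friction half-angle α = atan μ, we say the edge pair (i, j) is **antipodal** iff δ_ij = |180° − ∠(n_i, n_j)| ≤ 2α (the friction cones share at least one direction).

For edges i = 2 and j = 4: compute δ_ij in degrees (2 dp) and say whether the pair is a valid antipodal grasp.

α = atan 0.65 = 33.02°;  2α = 66.05°
edge 2: e_2 = (-2.27, -0.29);  n_2 = (-0.1267, +0.9919)
edge 4: e_4 = (+1.70, -1.59);  n_4 = (-0.6831, -0.7303)
∠(n_2, n_4) = 129.63°
δ = |180° − 129.63°| = 50.37°
50.37° ≤ 2α = 66.05°  →  valid

δ = 50.37°, valid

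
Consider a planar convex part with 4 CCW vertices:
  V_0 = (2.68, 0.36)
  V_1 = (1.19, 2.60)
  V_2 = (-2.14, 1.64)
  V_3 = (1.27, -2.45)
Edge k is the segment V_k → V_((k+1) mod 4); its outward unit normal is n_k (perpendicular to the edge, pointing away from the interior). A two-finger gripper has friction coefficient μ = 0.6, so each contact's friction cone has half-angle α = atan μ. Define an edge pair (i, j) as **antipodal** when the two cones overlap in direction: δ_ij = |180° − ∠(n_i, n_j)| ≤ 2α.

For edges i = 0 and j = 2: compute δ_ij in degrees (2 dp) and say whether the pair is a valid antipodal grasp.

δ = 6.19°, valid

α = atan 0.6 = 30.96°;  2α = 61.93°
edge 0: e_0 = (-1.49, +2.24);  n_0 = (+0.8326, +0.5538)
edge 2: e_2 = (+3.41, -4.09);  n_2 = (-0.7681, -0.6404)
∠(n_0, n_2) = 173.81°
δ = |180° − 173.81°| = 6.19°
6.19° ≤ 2α = 61.93°  →  valid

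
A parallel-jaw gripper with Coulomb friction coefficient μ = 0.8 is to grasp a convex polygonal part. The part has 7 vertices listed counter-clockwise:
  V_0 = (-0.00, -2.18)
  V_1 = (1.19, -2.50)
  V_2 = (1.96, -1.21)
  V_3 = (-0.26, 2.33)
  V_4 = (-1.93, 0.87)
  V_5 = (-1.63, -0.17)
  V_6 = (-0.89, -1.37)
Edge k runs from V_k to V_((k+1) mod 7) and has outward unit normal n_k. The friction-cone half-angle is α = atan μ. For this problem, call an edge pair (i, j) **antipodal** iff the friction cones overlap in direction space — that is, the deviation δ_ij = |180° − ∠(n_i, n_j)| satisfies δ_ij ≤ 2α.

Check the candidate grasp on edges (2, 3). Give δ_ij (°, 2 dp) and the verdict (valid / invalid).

δ = 80.93°, invalid

α = atan 0.8 = 38.66°;  2α = 77.32°
edge 2: e_2 = (-2.22, +3.54);  n_2 = (+0.8472, +0.5313)
edge 3: e_3 = (-1.67, -1.46);  n_3 = (-0.6582, +0.7529)
∠(n_2, n_3) = 99.07°
δ = |180° − 99.07°| = 80.93°
80.93° > 2α = 77.32°  →  invalid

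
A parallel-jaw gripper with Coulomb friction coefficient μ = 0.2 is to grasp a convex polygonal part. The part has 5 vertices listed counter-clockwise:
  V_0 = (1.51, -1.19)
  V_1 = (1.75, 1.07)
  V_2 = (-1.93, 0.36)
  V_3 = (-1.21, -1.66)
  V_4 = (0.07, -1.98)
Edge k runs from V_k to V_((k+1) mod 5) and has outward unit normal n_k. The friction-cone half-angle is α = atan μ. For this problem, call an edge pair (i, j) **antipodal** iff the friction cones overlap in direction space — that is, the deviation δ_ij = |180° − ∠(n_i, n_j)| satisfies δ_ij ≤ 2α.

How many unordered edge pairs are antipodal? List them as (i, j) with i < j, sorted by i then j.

count = 1; pairs: (1,4)

α = atan 0.2 = 11.31°;  2α = 22.62°
n_0 = (+0.9944, -0.1056)
n_1 = (-0.1894, +0.9819)
n_2 = (-0.9420, -0.3357)
n_3 = (-0.2425, -0.9701)
n_4 = (+0.4810, -0.8767)
  (0,1): δ = 73.02°  ·
  (0,2): δ = 25.68°  ·
  (0,3): δ = 82.03°  ·
  (0,4): δ = 124.81°  ·
  (1,2): δ = 81.30°  ·
  (1,3): δ = 24.96°  ·
  (1,4): δ = 17.83°  ✓
  (2,3): δ = 123.65°  ·
  (2,4): δ = 80.87°  ·
  (3,4): δ = 137.21°  ·
antipodal pairs: 1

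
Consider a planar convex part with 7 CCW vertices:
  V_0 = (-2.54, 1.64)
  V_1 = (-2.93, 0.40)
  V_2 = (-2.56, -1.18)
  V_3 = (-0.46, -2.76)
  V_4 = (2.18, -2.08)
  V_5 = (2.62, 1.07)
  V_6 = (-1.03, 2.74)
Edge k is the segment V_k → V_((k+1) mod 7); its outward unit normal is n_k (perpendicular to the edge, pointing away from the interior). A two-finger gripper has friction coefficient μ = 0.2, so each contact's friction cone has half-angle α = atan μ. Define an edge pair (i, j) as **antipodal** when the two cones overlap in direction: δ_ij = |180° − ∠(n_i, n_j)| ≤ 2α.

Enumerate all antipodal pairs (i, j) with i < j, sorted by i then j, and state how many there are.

α = atan 0.2 = 11.31°;  2α = 22.62°
n_0 = (-0.9539, +0.3000)
n_1 = (-0.9737, -0.2280)
n_2 = (-0.6012, -0.7991)
n_3 = (+0.2494, -0.9684)
n_4 = (+0.9904, -0.1383)
n_5 = (+0.4161, +0.9093)
n_6 = (-0.5888, +0.8083)
  (0,1): δ = 149.36°  ·
  (0,2): δ = 109.50°  ·
  (0,3): δ = 58.10°  ·
  (0,4): δ = 9.51°  ✓
  (0,5): δ = 82.87°  ·
  (0,6): δ = 143.53°  ·
  (1,2): δ = 140.14°  ·
  (1,3): δ = 88.74°  ·
  (1,4): δ = 21.13°  ✓
  (1,5): δ = 52.23°  ·
  (1,6): δ = 112.89°  ·
  (2,3): δ = 128.60°  ·
  (2,4): δ = 60.99°  ·
  (2,5): δ = 12.37°  ✓
  (2,6): δ = 73.03°  ·
  (3,4): δ = 112.40°  ·
  (3,5): δ = 39.03°  ·
  (3,6): δ = 21.63°  ✓
  (4,5): δ = 106.63°  ·
  (4,6): δ = 45.98°  ·
  (5,6): δ = 119.34°  ·
antipodal pairs: 4

count = 4; pairs: (0,4), (1,4), (2,5), (3,6)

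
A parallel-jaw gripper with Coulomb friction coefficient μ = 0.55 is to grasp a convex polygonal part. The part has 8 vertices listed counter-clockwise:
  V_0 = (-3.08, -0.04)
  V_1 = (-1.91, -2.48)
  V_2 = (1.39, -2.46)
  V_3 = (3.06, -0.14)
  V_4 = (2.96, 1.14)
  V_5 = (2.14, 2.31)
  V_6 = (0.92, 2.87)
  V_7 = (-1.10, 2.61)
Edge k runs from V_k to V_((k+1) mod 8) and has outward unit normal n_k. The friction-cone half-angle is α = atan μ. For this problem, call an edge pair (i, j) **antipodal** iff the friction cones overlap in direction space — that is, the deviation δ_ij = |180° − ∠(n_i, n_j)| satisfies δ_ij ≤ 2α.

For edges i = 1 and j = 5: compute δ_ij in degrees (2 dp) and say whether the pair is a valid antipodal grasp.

α = atan 0.55 = 28.81°;  2α = 57.62°
edge 1: e_1 = (+3.30, +0.02);  n_1 = (+0.0061, -1.0000)
edge 5: e_5 = (-1.22, +0.56);  n_5 = (+0.4172, +0.9088)
∠(n_1, n_5) = 155.00°
δ = |180° − 155.00°| = 25.00°
25.00° ≤ 2α = 57.62°  →  valid

δ = 25.00°, valid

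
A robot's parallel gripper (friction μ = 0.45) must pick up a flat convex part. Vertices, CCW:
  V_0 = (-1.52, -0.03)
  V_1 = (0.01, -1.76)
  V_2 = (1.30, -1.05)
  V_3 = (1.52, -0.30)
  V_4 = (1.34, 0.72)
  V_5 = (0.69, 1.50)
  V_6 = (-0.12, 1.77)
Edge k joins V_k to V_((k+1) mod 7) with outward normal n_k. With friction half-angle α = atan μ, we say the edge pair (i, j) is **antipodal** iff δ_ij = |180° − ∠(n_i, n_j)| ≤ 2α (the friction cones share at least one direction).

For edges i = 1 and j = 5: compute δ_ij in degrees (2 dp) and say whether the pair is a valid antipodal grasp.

δ = 47.26°, valid

α = atan 0.45 = 24.23°;  2α = 48.46°
edge 1: e_1 = (+1.29, +0.71);  n_1 = (+0.4822, -0.8761)
edge 5: e_5 = (-0.81, +0.27);  n_5 = (+0.3162, +0.9487)
∠(n_1, n_5) = 132.74°
δ = |180° − 132.74°| = 47.26°
47.26° ≤ 2α = 48.46°  →  valid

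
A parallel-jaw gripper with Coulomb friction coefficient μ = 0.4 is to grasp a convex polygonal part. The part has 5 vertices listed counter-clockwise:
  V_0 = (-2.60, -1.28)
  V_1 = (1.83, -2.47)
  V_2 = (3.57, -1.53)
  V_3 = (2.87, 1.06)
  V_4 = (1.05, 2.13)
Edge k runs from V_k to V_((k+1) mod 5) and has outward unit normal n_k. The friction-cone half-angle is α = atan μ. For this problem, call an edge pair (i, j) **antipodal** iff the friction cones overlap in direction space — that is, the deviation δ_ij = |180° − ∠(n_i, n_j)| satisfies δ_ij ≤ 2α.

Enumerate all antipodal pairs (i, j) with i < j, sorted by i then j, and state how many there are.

α = atan 0.4 = 21.80°;  2α = 43.60°
n_0 = (-0.2594, -0.9658)
n_1 = (+0.4753, -0.8798)
n_2 = (+0.9654, +0.2609)
n_3 = (+0.5068, +0.8621)
n_4 = (-0.6827, +0.7307)
  (0,1): δ = 136.58°  ·
  (0,2): δ = 59.84°  ·
  (0,3): δ = 15.42°  ✓
  (0,4): δ = 58.09°  ·
  (1,2): δ = 103.26°  ·
  (1,3): δ = 58.83°  ·
  (1,4): δ = 14.67°  ✓
  (2,3): δ = 135.58°  ·
  (2,4): δ = 62.07°  ·
  (3,4): δ = 106.50°  ·
antipodal pairs: 2

count = 2; pairs: (0,3), (1,4)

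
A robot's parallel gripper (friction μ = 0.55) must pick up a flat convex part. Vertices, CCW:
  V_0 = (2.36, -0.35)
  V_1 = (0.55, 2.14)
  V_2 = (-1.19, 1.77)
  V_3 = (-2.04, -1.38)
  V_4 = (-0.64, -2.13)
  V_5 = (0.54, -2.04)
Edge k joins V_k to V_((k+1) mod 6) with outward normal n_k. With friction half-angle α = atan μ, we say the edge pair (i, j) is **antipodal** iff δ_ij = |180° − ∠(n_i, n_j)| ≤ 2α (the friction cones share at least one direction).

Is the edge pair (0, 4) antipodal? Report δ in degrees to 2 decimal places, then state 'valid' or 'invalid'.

α = atan 0.55 = 28.81°;  2α = 57.62°
edge 0: e_0 = (-1.81, +2.49);  n_0 = (+0.8089, +0.5880)
edge 4: e_4 = (+1.18, +0.09);  n_4 = (+0.0761, -0.9971)
∠(n_0, n_4) = 121.65°
δ = |180° − 121.65°| = 58.35°
58.35° > 2α = 57.62°  →  invalid

δ = 58.35°, invalid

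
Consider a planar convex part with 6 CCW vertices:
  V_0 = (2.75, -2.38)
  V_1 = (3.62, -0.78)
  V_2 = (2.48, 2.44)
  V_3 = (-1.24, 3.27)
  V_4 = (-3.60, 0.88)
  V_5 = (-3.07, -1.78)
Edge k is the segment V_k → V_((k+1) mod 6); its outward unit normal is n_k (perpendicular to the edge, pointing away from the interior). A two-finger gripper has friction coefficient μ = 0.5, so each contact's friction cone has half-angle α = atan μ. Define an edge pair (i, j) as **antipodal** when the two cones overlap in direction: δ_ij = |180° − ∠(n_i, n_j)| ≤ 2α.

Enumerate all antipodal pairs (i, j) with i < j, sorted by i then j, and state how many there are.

α = atan 0.5 = 26.57°;  2α = 53.13°
n_0 = (+0.8785, -0.4777)
n_1 = (+0.9427, +0.3337)
n_2 = (+0.2178, +0.9760)
n_3 = (-0.7116, +0.7026)
n_4 = (-0.9807, -0.1954)
n_5 = (-0.1025, -0.9947)
  (0,1): δ = 131.97°  ·
  (0,2): δ = 74.04°  ·
  (0,3): δ = 16.10°  ✓
  (0,4): δ = 39.80°  ✓
  (0,5): δ = 112.65°  ·
  (1,2): δ = 122.07°  ·
  (1,3): δ = 64.13°  ·
  (1,4): δ = 8.23°  ✓
  (1,5): δ = 64.62°  ·
  (2,3): δ = 122.06°  ·
  (2,4): δ = 66.15°  ·
  (2,5): δ = 6.69°  ✓
  (3,4): δ = 124.09°  ·
  (3,5): δ = 51.25°  ✓
  (4,5): δ = 107.15°  ·
antipodal pairs: 5

count = 5; pairs: (0,3), (0,4), (1,4), (2,5), (3,5)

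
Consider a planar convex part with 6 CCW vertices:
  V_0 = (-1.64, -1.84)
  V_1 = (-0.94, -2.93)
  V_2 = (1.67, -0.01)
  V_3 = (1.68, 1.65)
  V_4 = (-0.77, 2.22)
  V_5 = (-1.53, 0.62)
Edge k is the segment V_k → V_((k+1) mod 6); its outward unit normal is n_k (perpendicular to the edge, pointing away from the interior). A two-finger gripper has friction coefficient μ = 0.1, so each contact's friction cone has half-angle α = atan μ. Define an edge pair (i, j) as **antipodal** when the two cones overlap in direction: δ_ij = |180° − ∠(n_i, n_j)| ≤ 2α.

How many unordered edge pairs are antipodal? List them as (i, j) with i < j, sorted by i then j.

count = 1; pairs: (2,5)

α = atan 0.1 = 5.71°;  2α = 11.42°
n_0 = (-0.8414, -0.5404)
n_1 = (+0.7456, -0.6664)
n_2 = (+1.0000, -0.0060)
n_3 = (+0.2266, +0.9740)
n_4 = (-0.9033, +0.4291)
n_5 = (-0.9990, +0.0447)
  (0,1): δ = 74.50°  ·
  (0,2): δ = 33.05°  ·
  (0,3): δ = 44.19°  ·
  (0,4): δ = 121.88°  ·
  (0,5): δ = 144.73°  ·
  (1,2): δ = 138.55°  ·
  (1,3): δ = 61.31°  ·
  (1,4): δ = 16.38°  ·
  (1,5): δ = 39.23°  ·
  (2,3): δ = 102.75°  ·
  (2,4): δ = 25.06°  ·
  (2,5): δ = 2.22°  ✓
  (3,4): δ = 102.31°  ·
  (3,5): δ = 79.46°  ·
  (4,5): δ = 157.15°  ·
antipodal pairs: 1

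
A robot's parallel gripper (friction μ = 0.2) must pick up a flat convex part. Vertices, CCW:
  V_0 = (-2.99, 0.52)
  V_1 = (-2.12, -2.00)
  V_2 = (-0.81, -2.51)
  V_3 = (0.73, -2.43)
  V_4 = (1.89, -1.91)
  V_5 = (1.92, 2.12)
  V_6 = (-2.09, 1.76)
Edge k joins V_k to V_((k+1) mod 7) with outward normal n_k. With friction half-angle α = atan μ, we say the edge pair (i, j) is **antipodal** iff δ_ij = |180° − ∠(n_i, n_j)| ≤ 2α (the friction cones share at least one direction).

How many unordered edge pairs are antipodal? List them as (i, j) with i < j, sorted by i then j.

α = atan 0.2 = 11.31°;  2α = 22.62°
n_0 = (-0.9453, -0.3263)
n_1 = (-0.3628, -0.9319)
n_2 = (+0.0519, -0.9987)
n_3 = (+0.4091, -0.9125)
n_4 = (+1.0000, -0.0074)
n_5 = (-0.0894, +0.9960)
n_6 = (-0.8093, +0.5874)
  (0,1): δ = 130.32°  ·
  (0,2): δ = 106.07°  ·
  (0,3): δ = 84.90°  ·
  (0,4): δ = 19.47°  ✓
  (0,5): δ = 76.08°  ·
  (0,6): δ = 124.98°  ·
  (1,2): δ = 155.75°  ·
  (1,3): δ = 134.58°  ·
  (1,4): δ = 69.15°  ·
  (1,5): δ = 26.40°  ·
  (1,6): δ = 75.30°  ·
  (2,3): δ = 158.83°  ·
  (2,4): δ = 93.40°  ·
  (2,5): δ = 2.16°  ✓
  (2,6): δ = 51.05°  ·
  (3,4): δ = 114.57°  ·
  (3,5): δ = 19.02°  ✓
  (3,6): δ = 29.88°  ·
  (4,5): δ = 84.44°  ·
  (4,6): δ = 35.55°  ·
  (5,6): δ = 131.10°  ·
antipodal pairs: 3

count = 3; pairs: (0,4), (2,5), (3,5)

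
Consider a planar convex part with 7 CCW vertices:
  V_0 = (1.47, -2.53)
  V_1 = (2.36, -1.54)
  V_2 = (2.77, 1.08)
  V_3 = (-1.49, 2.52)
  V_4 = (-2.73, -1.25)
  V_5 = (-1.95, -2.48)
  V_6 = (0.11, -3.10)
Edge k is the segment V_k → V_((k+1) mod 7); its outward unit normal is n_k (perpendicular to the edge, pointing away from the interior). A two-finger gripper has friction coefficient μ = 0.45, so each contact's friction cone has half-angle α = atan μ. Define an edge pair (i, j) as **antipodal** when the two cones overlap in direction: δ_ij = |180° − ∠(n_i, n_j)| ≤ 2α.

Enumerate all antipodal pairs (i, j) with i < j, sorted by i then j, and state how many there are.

α = atan 0.45 = 24.23°;  2α = 48.46°
n_0 = (+0.7437, -0.6685)
n_1 = (+0.9880, -0.1546)
n_2 = (+0.3202, +0.9473)
n_3 = (-0.9499, +0.3124)
n_4 = (-0.8445, -0.5355)
n_5 = (-0.2882, -0.9576)
n_6 = (+0.3865, -0.9223)
  (0,1): δ = 146.94°  ·
  (0,2): δ = 66.72°  ·
  (0,3): δ = 23.75°  ✓
  (0,4): δ = 74.34°  ·
  (0,5): δ = 115.20°  ·
  (0,6): δ = 154.69°  ·
  (1,2): δ = 99.78°  ·
  (1,3): δ = 9.31°  ✓
  (1,4): δ = 41.27°  ✓
  (1,5): δ = 82.14°  ·
  (1,6): δ = 121.63°  ·
  (2,3): δ = 89.53°  ·
  (2,4): δ = 38.94°  ✓
  (2,5): δ = 1.93°  ✓
  (2,6): δ = 41.42°  ✓
  (3,4): δ = 129.41°  ·
  (3,5): δ = 88.54°  ·
  (3,6): δ = 49.05°  ·
  (4,5): δ = 139.13°  ·
  (4,6): δ = 99.64°  ·
  (5,6): δ = 140.51°  ·
antipodal pairs: 6

count = 6; pairs: (0,3), (1,3), (1,4), (2,4), (2,5), (2,6)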